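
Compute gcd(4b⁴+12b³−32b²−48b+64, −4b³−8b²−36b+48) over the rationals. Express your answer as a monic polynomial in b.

b−1

Repeated division with remainder:
  4b⁴+12b³−32b²−48b+64 = (−b−1)(−4b³−8b²−36b+48) + (−76b²−36b+112)
  −4b³−8b²−36b+48 = ((1/19)b+29/361)(−76b²−36b+112) + (−(14080/361)b+14080/361)
  −76b²−36b+112 = ((6859/3520)b+2527/880)(−(14080/361)b+14080/361) + (0)
Last nonzero remainder: −(14080/361)b+14080/361. Dividing through by −14080/361 gives the monic gcd b−1.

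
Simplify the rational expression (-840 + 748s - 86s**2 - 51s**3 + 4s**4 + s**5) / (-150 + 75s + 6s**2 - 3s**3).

Repeated division with remainder:
  s**5 + 4s**4 - 51s**3 - 86s**2 + 748s - 840 = (-(1/3)s**2 - 2s + 14/3)(-3s**3 + 6s**2 + 75s - 150) + (-14s**2 + 98s - 140)
  -3s**3 + 6s**2 + 75s - 150 = ((3/14)s + 15/14)(-14s**2 + 98s - 140) + (0)
Last nonzero remainder: -14s**2 + 98s - 140. Dividing through by -14 gives the monic gcd s**2 - 7s + 10.
Cancel s**2 - 7s + 10 from numerator and denominator to get the reduced form.

(84 - 16s - 11s**2 - s**3)/(15 + 3s)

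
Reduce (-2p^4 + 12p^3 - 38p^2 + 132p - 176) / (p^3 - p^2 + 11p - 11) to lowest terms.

(-2p^2 + 12p - 16)/(p - 1)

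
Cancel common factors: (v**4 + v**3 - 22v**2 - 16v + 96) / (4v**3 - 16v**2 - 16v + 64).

Repeated division with remainder:
  v**4 + v**3 - 22v**2 - 16v + 96 = ((1/4)v + 5/4)(4v**3 - 16v**2 - 16v + 64) + (2v**2 - 12v + 16)
  4v**3 - 16v**2 - 16v + 64 = (2v + 4)(2v**2 - 12v + 16) + (0)
Last nonzero remainder: 2v**2 - 12v + 16. Dividing through by 2 gives the monic gcd v**2 - 6v + 8.
Cancel v**2 - 6v + 8 from numerator and denominator to get the reduced form.

(v**2 + 7v + 12)/(4v + 8)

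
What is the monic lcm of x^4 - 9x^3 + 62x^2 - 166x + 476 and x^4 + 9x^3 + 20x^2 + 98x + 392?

Euclidean algorithm in ℚ[x]:
  x^4 - 9x^3 + 62x^2 - 166x + 476 = (x^4 + 9x^3 + 20x^2 + 98x + 392) + (-18x^3 + 42x^2 - 264x + 84)
  x^4 + 9x^3 + 20x^2 + 98x + 392 = (-(1/18)x - 17/27)(-18x^3 + 42x^2 - 264x + 84) + ((286/9)x^2 - (572/9)x + 4004/9)
  -18x^3 + 42x^2 - 264x + 84 = (-(81/143)x + 27/143)((286/9)x^2 - (572/9)x + 4004/9) + (0)
Last nonzero remainder: (286/9)x^2 - (572/9)x + 4004/9. Dividing through by 286/9 gives the monic gcd x^2 - 2x + 14.
Then lcm(f, g) = f·g / gcd(f, g); expanding and making the result monic gives the answer.

x^6 + 2x^5 - 9x^4 + 264x^3 + 386x^2 + 588x + 13328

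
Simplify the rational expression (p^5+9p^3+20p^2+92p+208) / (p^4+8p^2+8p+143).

(p^3+4p^2+12p+16)/(p^2+4p+11)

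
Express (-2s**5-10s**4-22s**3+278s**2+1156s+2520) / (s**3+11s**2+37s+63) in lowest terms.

Euclidean algorithm in ℚ[s]:
  -2s**5-10s**4-22s**3+278s**2+1156s+2520 = (-2s**2+12s-80)(s**3+11s**2+37s+63) + (840s**2+3360s+7560)
  s**3+11s**2+37s+63 = ((1/840)s+1/120)(840s**2+3360s+7560) + (0)
Last nonzero remainder: 840s**2+3360s+7560. Dividing through by 840 gives the monic gcd s**2+4s+9.
Cancel s**2+4s+9 from numerator and denominator to get the reduced form.

(-2s**3-2s**2+4s+280)/(s+7)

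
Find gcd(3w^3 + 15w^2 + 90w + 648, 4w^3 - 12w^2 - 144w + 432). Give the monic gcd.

w + 6

Repeated division with remainder:
  3w^3 + 15w^2 + 90w + 648 = (3/4)(4w^3 - 12w^2 - 144w + 432) + (24w^2 + 198w + 324)
  4w^3 - 12w^2 - 144w + 432 = ((1/6)w - 15/8)(24w^2 + 198w + 324) + ((693/4)w + 2079/2)
  24w^2 + 198w + 324 = ((32/231)w + 24/77)((693/4)w + 2079/2) + (0)
Last nonzero remainder: (693/4)w + 2079/2. Dividing through by 693/4 gives the monic gcd w + 6.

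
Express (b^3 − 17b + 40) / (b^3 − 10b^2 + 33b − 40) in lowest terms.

(b + 5)/(b − 5)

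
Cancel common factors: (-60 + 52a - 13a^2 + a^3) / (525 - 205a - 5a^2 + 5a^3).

(12 - 8a + a^2)/(-105 + 20a + 5a^2)

By polynomial division,
  a^3 - 13a^2 + 52a - 60 = (1/5)(5a^3 - 5a^2 - 205a + 525) + (-12a^2 + 93a - 165)
  5a^3 - 5a^2 - 205a + 525 = (-(5/12)a - 45/16)(-12a^2 + 93a - 165) + (-(195/16)a + 975/16)
  -12a^2 + 93a - 165 = ((64/65)a - 176/65)(-(195/16)a + 975/16) + (0)
Last nonzero remainder: -(195/16)a + 975/16. Dividing through by -195/16 gives the monic gcd a - 5.
Cancel a - 5 from numerator and denominator to get the reduced form.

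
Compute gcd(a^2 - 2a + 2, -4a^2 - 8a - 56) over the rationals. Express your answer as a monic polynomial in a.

Euclidean algorithm in ℚ[a]:
  a^2 - 2a + 2 = (-1/4)(-4a^2 - 8a - 56) + (-4a - 12)
  -4a^2 - 8a - 56 = (a - 1)(-4a - 12) + (-68)
  -4a - 12 = ((1/17)a + 3/17)(-68) + (0)
The last nonzero remainder is the constant -68, so the polynomials are coprime and gcd = 1.

1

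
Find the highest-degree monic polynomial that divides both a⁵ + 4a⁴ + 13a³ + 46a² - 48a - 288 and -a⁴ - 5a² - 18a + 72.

a² + a - 6

Euclidean algorithm in ℚ[a]:
  a⁵ + 4a⁴ + 13a³ + 46a² - 48a - 288 = (-a - 4)(-a⁴ - 5a² - 18a + 72) + (8a³ + 8a² - 48a)
  -a⁴ - 5a² - 18a + 72 = (-(1/8)a + 1/8)(8a³ + 8a² - 48a) + (-12a² - 12a + 72)
  8a³ + 8a² - 48a = (-(2/3)a)(-12a² - 12a + 72) + (0)
Last nonzero remainder: -12a² - 12a + 72. Dividing through by -12 gives the monic gcd a² + a - 6.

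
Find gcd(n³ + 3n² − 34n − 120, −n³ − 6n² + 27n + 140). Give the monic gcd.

By polynomial division,
  n³ + 3n² − 34n − 120 = (−1)(−n³ − 6n² + 27n + 140) + (−3n² − 7n + 20)
  −n³ − 6n² + 27n + 140 = ((1/3)n + 11/9)(−3n² − 7n + 20) + ((260/9)n + 1040/9)
  −3n² − 7n + 20 = (−(27/260)n + 9/52)((260/9)n + 1040/9) + (0)
Last nonzero remainder: (260/9)n + 1040/9. Dividing through by 260/9 gives the monic gcd n + 4.

n + 4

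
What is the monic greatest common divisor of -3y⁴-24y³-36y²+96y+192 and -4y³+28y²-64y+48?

Euclidean algorithm in ℚ[y]:
  -3y⁴-24y³-36y²+96y+192 = ((3/4)y+45/4)(-4y³+28y²-64y+48) + (-303y²+780y-348)
  -4y³+28y²-64y+48 = ((4/303)y-596/10201)(-303y²+780y-348) + (-(141120/10201)y+282240/10201)
  -303y²+780y-348 = ((1030301/47040)y-295829/23520)(-(141120/10201)y+282240/10201) + (0)
Last nonzero remainder: -(141120/10201)y+282240/10201. Dividing through by -141120/10201 gives the monic gcd y-2.

y-2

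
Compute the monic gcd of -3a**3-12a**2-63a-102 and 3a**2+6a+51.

By polynomial division,
  -3a**3-12a**2-63a-102 = (-a-2)(3a**2+6a+51) + (0)
Last nonzero remainder: 3a**2+6a+51. Dividing through by 3 gives the monic gcd a**2+2a+17.

a**2+2a+17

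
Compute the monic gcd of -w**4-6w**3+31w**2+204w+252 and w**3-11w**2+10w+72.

Apply the Euclidean algorithm:
  -w**4-6w**3+31w**2+204w+252 = (-w-17)(w**3-11w**2+10w+72) + (-146w**2+446w+1476)
  w**3-11w**2+10w+72 = (-(1/146)w+290/5329)(-146w**2+446w+1476) + (-(22176/5329)w-44352/5329)
  -146w**2+446w+1476 = ((389017/11088)w-218489/1232)(-(22176/5329)w-44352/5329) + (0)
Last nonzero remainder: -(22176/5329)w-44352/5329. Dividing through by -22176/5329 gives the monic gcd w+2.

w+2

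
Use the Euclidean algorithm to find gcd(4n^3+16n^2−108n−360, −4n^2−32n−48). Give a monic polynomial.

Apply the Euclidean algorithm:
  4n^3+16n^2−108n−360 = (−n+4)(−4n^2−32n−48) + (−28n−168)
  −4n^2−32n−48 = ((1/7)n+2/7)(−28n−168) + (0)
Last nonzero remainder: −28n−168. Dividing through by −28 gives the monic gcd n+6.

n+6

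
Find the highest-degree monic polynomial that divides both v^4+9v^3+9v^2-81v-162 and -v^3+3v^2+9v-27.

v^2-9

Apply the Euclidean algorithm:
  v^4+9v^3+9v^2-81v-162 = (-v-12)(-v^3+3v^2+9v-27) + (54v^2-486)
  -v^3+3v^2+9v-27 = (-(1/54)v+1/18)(54v^2-486) + (0)
Last nonzero remainder: 54v^2-486. Dividing through by 54 gives the monic gcd v^2-9.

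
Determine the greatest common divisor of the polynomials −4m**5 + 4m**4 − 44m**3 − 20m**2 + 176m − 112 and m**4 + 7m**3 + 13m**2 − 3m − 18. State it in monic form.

Repeated division with remainder:
  −4m**5 + 4m**4 − 44m**3 − 20m**2 + 176m − 112 = (−4m + 32)(m**4 + 7m**3 + 13m**2 − 3m − 18) + (−216m**3 − 448m**2 + 200m + 464)
  m**4 + 7m**3 + 13m**2 − 3m − 18 = (−(1/216)m − 133/5832)(−216m**3 − 448m**2 + 200m + 464) + ((2704/729)m**2 + (2704/729)m − 5408/729)
  −216m**3 − 448m**2 + 200m + 464 = (−(19683/338)m − 21141/338)((2704/729)m**2 + (2704/729)m − 5408/729) + (0)
Last nonzero remainder: (2704/729)m**2 + (2704/729)m − 5408/729. Dividing through by 2704/729 gives the monic gcd m**2 + m − 2.

m**2 + m − 2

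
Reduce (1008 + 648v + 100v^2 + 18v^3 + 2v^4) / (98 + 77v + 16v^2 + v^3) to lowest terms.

By polynomial division,
  2v^4 + 18v^3 + 100v^2 + 648v + 1008 = (2v - 14)(v^3 + 16v^2 + 77v + 98) + (170v^2 + 1530v + 2380)
  v^3 + 16v^2 + 77v + 98 = ((1/170)v + 7/170)(170v^2 + 1530v + 2380) + (0)
Last nonzero remainder: 170v^2 + 1530v + 2380. Dividing through by 170 gives the monic gcd v^2 + 9v + 14.
Cancel v^2 + 9v + 14 from numerator and denominator to get the reduced form.

(72 + 2v^2)/(7 + v)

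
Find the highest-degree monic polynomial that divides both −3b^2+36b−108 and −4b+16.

Euclidean algorithm in ℚ[b]:
  −3b^2+36b−108 = ((3/4)b−6)(−4b+16) + (−12)
  −4b+16 = ((1/3)b−4/3)(−12) + (0)
The last nonzero remainder is the constant −12, so the polynomials are coprime and gcd = 1.

1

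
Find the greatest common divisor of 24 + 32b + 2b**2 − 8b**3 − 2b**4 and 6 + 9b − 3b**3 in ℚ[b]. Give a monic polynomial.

Repeated division with remainder:
  −2b**4 − 8b**3 + 2b**2 + 32b + 24 = ((2/3)b + 8/3)(−3b**3 + 9b + 6) + (−4b**2 + 4b + 8)
  −3b**3 + 9b + 6 = ((3/4)b + 3/4)(−4b**2 + 4b + 8) + (0)
Last nonzero remainder: −4b**2 + 4b + 8. Dividing through by −4 gives the monic gcd b**2 − b − 2.

−2 − b + b**2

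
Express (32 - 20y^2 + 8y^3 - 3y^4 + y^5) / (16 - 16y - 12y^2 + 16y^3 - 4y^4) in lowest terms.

(-8 - y^2)/(-4 + 4y)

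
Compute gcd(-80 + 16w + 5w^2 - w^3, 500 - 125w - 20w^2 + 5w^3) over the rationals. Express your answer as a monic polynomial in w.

By polynomial division,
  -w^3 + 5w^2 + 16w - 80 = (-1/5)(5w^3 - 20w^2 - 125w + 500) + (w^2 - 9w + 20)
  5w^3 - 20w^2 - 125w + 500 = (5w + 25)(w^2 - 9w + 20) + (0)
The last nonzero remainder w^2 - 9w + 20 is already monic.

20 - 9w + w^2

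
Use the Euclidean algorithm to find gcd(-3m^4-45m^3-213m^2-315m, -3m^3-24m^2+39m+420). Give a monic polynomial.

m^2+12m+35

By polynomial division,
  -3m^4-45m^3-213m^2-315m = (m+7)(-3m^3-24m^2+39m+420) + (-84m^2-1008m-2940)
  -3m^3-24m^2+39m+420 = ((1/28)m-1/7)(-84m^2-1008m-2940) + (0)
Last nonzero remainder: -84m^2-1008m-2940. Dividing through by -84 gives the monic gcd m^2+12m+35.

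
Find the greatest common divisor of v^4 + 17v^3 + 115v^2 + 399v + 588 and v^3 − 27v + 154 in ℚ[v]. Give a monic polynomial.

v + 7

Apply the Euclidean algorithm:
  v^4 + 17v^3 + 115v^2 + 399v + 588 = (v + 17)(v^3 − 27v + 154) + (142v^2 + 704v − 2030)
  v^3 − 27v + 154 = ((1/142)v − 176/5041)(142v^2 + 704v − 2030) + ((59862/5041)v + 419034/5041)
  142v^2 + 704v − 2030 = ((357911/29931)v − 730945/29931)((59862/5041)v + 419034/5041) + (0)
Last nonzero remainder: (59862/5041)v + 419034/5041. Dividing through by 59862/5041 gives the monic gcd v + 7.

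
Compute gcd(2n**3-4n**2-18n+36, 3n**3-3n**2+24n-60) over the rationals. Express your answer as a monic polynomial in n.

n-2

Repeated division with remainder:
  2n**3-4n**2-18n+36 = (2/3)(3n**3-3n**2+24n-60) + (-2n**2-34n+76)
  3n**3-3n**2+24n-60 = (-(3/2)n+27)(-2n**2-34n+76) + (1056n-2112)
  -2n**2-34n+76 = (-(1/528)n-19/528)(1056n-2112) + (0)
Last nonzero remainder: 1056n-2112. Dividing through by 1056 gives the monic gcd n-2.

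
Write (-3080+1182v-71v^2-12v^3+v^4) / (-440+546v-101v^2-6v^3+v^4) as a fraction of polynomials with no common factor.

(-7+v)/(-1+v)

Euclidean algorithm in ℚ[v]:
  v^4-12v^3-71v^2+1182v-3080 = (v^4-6v^3-101v^2+546v-440) + (-6v^3+30v^2+636v-2640)
  v^4-6v^3-101v^2+546v-440 = (-(1/6)v+1/6)(-6v^3+30v^2+636v-2640) + (0)
Last nonzero remainder: -6v^3+30v^2+636v-2640. Dividing through by -6 gives the monic gcd v^3-5v^2-106v+440.
Cancel v^3-5v^2-106v+440 from numerator and denominator to get the reduced form.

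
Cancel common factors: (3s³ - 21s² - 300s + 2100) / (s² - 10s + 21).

Apply the Euclidean algorithm:
  3s³ - 21s² - 300s + 2100 = (3s + 9)(s² - 10s + 21) + (-273s + 1911)
  s² - 10s + 21 = (-(1/273)s + 1/91)(-273s + 1911) + (0)
Last nonzero remainder: -273s + 1911. Dividing through by -273 gives the monic gcd s - 7.
Cancel s - 7 from numerator and denominator to get the reduced form.

(3s² - 300)/(s - 3)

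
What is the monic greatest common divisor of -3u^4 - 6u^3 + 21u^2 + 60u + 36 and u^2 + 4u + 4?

Repeated division with remainder:
  -3u^4 - 6u^3 + 21u^2 + 60u + 36 = (-3u^2 + 6u + 9)(u^2 + 4u + 4) + (0)
The last nonzero remainder u^2 + 4u + 4 is already monic.

u^2 + 4u + 4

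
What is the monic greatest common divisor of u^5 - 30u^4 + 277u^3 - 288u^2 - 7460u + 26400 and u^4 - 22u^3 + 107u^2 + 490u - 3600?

u^3 - 13u^2 - 10u + 400

Apply the Euclidean algorithm:
  u^5 - 30u^4 + 277u^3 - 288u^2 - 7460u + 26400 = (u - 8)(u^4 - 22u^3 + 107u^2 + 490u - 3600) + (-6u^3 + 78u^2 + 60u - 2400)
  u^4 - 22u^3 + 107u^2 + 490u - 3600 = (-(1/6)u + 3/2)(-6u^3 + 78u^2 + 60u - 2400) + (0)
Last nonzero remainder: -6u^3 + 78u^2 + 60u - 2400. Dividing through by -6 gives the monic gcd u^3 - 13u^2 - 10u + 400.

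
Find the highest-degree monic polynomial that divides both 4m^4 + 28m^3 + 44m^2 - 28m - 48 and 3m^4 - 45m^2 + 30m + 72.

Euclidean algorithm in ℚ[m]:
  4m^4 + 28m^3 + 44m^2 - 28m - 48 = (4/3)(3m^4 - 45m^2 + 30m + 72) + (28m^3 + 104m^2 - 68m - 144)
  3m^4 - 45m^2 + 30m + 72 = ((3/28)m - 39/98)(28m^3 + 104m^2 - 68m - 144) + ((180/49)m^2 + (900/49)m + 720/49)
  28m^3 + 104m^2 - 68m - 144 = ((343/45)m - 49/5)((180/49)m^2 + (900/49)m + 720/49) + (0)
Last nonzero remainder: (180/49)m^2 + (900/49)m + 720/49. Dividing through by 180/49 gives the monic gcd m^2 + 5m + 4.

m^2 + 5m + 4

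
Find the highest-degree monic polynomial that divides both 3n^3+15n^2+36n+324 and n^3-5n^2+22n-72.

n^2-n+18

Euclidean algorithm in ℚ[n]:
  3n^3+15n^2+36n+324 = (3)(n^3-5n^2+22n-72) + (30n^2-30n+540)
  n^3-5n^2+22n-72 = ((1/30)n-2/15)(30n^2-30n+540) + (0)
Last nonzero remainder: 30n^2-30n+540. Dividing through by 30 gives the monic gcd n^2-n+18.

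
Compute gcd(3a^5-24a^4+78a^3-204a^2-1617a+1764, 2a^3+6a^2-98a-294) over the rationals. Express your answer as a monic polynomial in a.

a^2-4a-21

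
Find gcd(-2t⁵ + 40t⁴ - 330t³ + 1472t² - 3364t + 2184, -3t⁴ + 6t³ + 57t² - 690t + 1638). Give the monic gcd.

t² - 6t + 26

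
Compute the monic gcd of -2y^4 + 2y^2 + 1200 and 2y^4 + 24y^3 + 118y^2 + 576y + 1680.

y^3 + 5y^2 + 24y + 120

Euclidean algorithm in ℚ[y]:
  -2y^4 + 2y^2 + 1200 = (-1)(2y^4 + 24y^3 + 118y^2 + 576y + 1680) + (24y^3 + 120y^2 + 576y + 2880)
  2y^4 + 24y^3 + 118y^2 + 576y + 1680 = ((1/12)y + 7/12)(24y^3 + 120y^2 + 576y + 2880) + (0)
Last nonzero remainder: 24y^3 + 120y^2 + 576y + 2880. Dividing through by 24 gives the monic gcd y^3 + 5y^2 + 24y + 120.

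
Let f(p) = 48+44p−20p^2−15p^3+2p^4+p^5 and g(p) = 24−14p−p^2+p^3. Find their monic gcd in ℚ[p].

Apply the Euclidean algorithm:
  p^5+2p^4−15p^3−20p^2+44p+48 = (p^2+3p+2)(p^3−p^2−14p+24) + (0)
The last nonzero remainder p^3−p^2−14p+24 is already monic.

24−14p−p^2+p^3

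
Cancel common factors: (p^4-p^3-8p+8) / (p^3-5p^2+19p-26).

Euclidean algorithm in ℚ[p]:
  p^4-p^3-8p+8 = (p+4)(p^3-5p^2+19p-26) + (p^2-58p+112)
  p^3-5p^2+19p-26 = (p+53)(p^2-58p+112) + (2981p-5962)
  p^2-58p+112 = ((1/2981)p-56/2981)(2981p-5962) + (0)
Last nonzero remainder: 2981p-5962. Dividing through by 2981 gives the monic gcd p-2.
Cancel p-2 from numerator and denominator to get the reduced form.

(p^3+p^2+2p-4)/(p^2-3p+13)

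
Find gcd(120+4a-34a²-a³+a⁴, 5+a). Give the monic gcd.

5+a

Repeated division with remainder:
  a⁴-a³-34a²+4a+120 = (a³-6a²-4a+24)(a+5) + (0)
The last nonzero remainder a+5 is already monic.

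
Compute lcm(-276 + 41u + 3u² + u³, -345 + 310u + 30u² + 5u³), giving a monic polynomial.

276 - 317u + 38u² + 2u³ + u⁴

Euclidean algorithm in ℚ[u]:
  u³ + 3u² + 41u - 276 = (1/5)(5u³ + 30u² + 310u - 345) + (-3u² - 21u - 207)
  5u³ + 30u² + 310u - 345 = (-(5/3)u + 5/3)(-3u² - 21u - 207) + (0)
Last nonzero remainder: -3u² - 21u - 207. Dividing through by -3 gives the monic gcd u² + 7u + 69.
Then lcm(f, g) = f·g / gcd(f, g); expanding and making the result monic gives the answer.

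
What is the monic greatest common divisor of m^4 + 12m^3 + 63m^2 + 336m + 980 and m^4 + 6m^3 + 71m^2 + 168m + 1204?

Apply the Euclidean algorithm:
  m^4 + 12m^3 + 63m^2 + 336m + 980 = (m^4 + 6m^3 + 71m^2 + 168m + 1204) + (6m^3 − 8m^2 + 168m − 224)
  m^4 + 6m^3 + 71m^2 + 168m + 1204 = ((1/6)m + 11/9)(6m^3 − 8m^2 + 168m − 224) + ((475/9)m^2 + 13300/9)
  6m^3 − 8m^2 + 168m − 224 = ((54/475)m − 72/475)((475/9)m^2 + 13300/9) + (0)
Last nonzero remainder: (475/9)m^2 + 13300/9. Dividing through by 475/9 gives the monic gcd m^2 + 28.

m^2 + 28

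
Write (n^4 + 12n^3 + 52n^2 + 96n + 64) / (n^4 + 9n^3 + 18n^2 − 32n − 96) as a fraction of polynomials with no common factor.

Euclidean algorithm in ℚ[n]:
  n^4 + 12n^3 + 52n^2 + 96n + 64 = (n^4 + 9n^3 + 18n^2 − 32n − 96) + (3n^3 + 34n^2 + 128n + 160)
  n^4 + 9n^3 + 18n^2 − 32n − 96 = ((1/3)n − 7/9)(3n^3 + 34n^2 + 128n + 160) + ((16/9)n^2 + (128/9)n + 256/9)
  3n^3 + 34n^2 + 128n + 160 = ((27/16)n + 45/8)((16/9)n^2 + (128/9)n + 256/9) + (0)
Last nonzero remainder: (16/9)n^2 + (128/9)n + 256/9. Dividing through by 16/9 gives the monic gcd n^2 + 8n + 16.
Cancel n^2 + 8n + 16 from numerator and denominator to get the reduced form.

(n^2 + 4n + 4)/(n^2 + n − 6)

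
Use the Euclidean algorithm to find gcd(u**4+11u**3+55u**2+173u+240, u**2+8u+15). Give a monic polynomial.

u**2+8u+15

Apply the Euclidean algorithm:
  u**4+11u**3+55u**2+173u+240 = (u**2+3u+16)(u**2+8u+15) + (0)
The last nonzero remainder u**2+8u+15 is already monic.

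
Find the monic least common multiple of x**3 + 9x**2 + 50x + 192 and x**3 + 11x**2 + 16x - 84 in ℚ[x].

Euclidean algorithm in ℚ[x]:
  x**3 + 9x**2 + 50x + 192 = (x**3 + 11x**2 + 16x - 84) + (-2x**2 + 34x + 276)
  x**3 + 11x**2 + 16x - 84 = (-(1/2)x - 14)(-2x**2 + 34x + 276) + (630x + 3780)
  -2x**2 + 34x + 276 = (-(1/315)x + 23/315)(630x + 3780) + (0)
Last nonzero remainder: 630x + 3780. Dividing through by 630 gives the monic gcd x + 6.
Then lcm(f, g) = f·g / gcd(f, g); expanding and making the result monic gives the answer.

x**5 + 14x**4 + 81x**3 + 316x**2 + 260x - 2688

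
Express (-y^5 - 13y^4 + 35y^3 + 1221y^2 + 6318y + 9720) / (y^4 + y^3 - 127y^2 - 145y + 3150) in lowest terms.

(-y^3 - 14y^2 - 69y - 108)/(y^2 + 2y - 35)

Euclidean algorithm in ℚ[y]:
  -y^5 - 13y^4 + 35y^3 + 1221y^2 + 6318y + 9720 = (-y - 12)(y^4 + y^3 - 127y^2 - 145y + 3150) + (-80y^3 - 448y^2 + 7728y + 47520)
  y^4 + y^3 - 127y^2 - 145y + 3150 = (-(1/80)y + 23/400)(-80y^3 - 448y^2 + 7728y + 47520) + (-(116/25)y^2 + (116/25)y + 2088/5)
  -80y^3 - 448y^2 + 7728y + 47520 = ((500/29)y + 3300/29)(-(116/25)y^2 + (116/25)y + 2088/5) + (0)
Last nonzero remainder: -(116/25)y^2 + (116/25)y + 2088/5. Dividing through by -116/25 gives the monic gcd y^2 - y - 90.
Cancel y^2 - y - 90 from numerator and denominator to get the reduced form.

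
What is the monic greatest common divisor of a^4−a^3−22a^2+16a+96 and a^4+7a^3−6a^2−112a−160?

Euclidean algorithm in ℚ[a]:
  a^4−a^3−22a^2+16a+96 = (a^4+7a^3−6a^2−112a−160) + (−8a^3−16a^2+128a+256)
  a^4+7a^3−6a^2−112a−160 = (−(1/8)a−5/8)(−8a^3−16a^2+128a+256) + (0)
Last nonzero remainder: −8a^3−16a^2+128a+256. Dividing through by −8 gives the monic gcd a^3+2a^2−16a−32.

a^3+2a^2−16a−32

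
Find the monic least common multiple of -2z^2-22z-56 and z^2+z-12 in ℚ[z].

z^3+8z^2-5z-84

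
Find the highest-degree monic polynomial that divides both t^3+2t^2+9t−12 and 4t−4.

t−1

By polynomial division,
  t^3+2t^2+9t−12 = ((1/4)t^2+(3/4)t+3)(4t−4) + (0)
Last nonzero remainder: 4t−4. Dividing through by 4 gives the monic gcd t−1.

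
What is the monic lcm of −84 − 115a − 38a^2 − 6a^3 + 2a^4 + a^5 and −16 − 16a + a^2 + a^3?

Euclidean algorithm in ℚ[a]:
  a^5 + 2a^4 − 6a^3 − 38a^2 − 115a − 84 = (a^2 + a + 9)(a^3 + a^2 − 16a − 16) + (−15a^2 + 45a + 60)
  a^3 + a^2 − 16a − 16 = (−(1/15)a − 4/15)(−15a^2 + 45a + 60) + (0)
Last nonzero remainder: −15a^2 + 45a + 60. Dividing through by −15 gives the monic gcd a^2 − 3a − 4.
Then lcm(f, g) = f·g / gcd(f, g); expanding and making the result monic gives the answer.

−336 − 544a − 267a^2 − 62a^3 + 2a^4 + 6a^5 + a^6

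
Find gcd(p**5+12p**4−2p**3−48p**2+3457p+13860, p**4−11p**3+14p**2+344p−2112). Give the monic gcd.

p**2−9p+44

Repeated division with remainder:
  p**5+12p**4−2p**3−48p**2+3457p+13860 = (p+23)(p**4−11p**3+14p**2+344p−2112) + (237p**3−714p**2−2343p+62436)
  p**4−11p**3+14p**2+344p−2112 = ((1/237)p−631/18723)(237p**3−714p**2−2343p+62436) + (−(1105/6241)p**2+(9945/6241)p−48620/6241)
  237p**3−714p**2−2343p+62436 = (−(1479117/1105)p−8855979/1105)(−(1105/6241)p**2+(9945/6241)p−48620/6241) + (0)
Last nonzero remainder: −(1105/6241)p**2+(9945/6241)p−48620/6241. Dividing through by −1105/6241 gives the monic gcd p**2−9p+44.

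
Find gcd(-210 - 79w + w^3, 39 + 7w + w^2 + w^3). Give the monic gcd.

Repeated division with remainder:
  w^3 - 79w - 210 = (w^3 + w^2 + 7w + 39) + (-w^2 - 86w - 249)
  w^3 + w^2 + 7w + 39 = (-w + 85)(-w^2 - 86w - 249) + (7068w + 21204)
  -w^2 - 86w - 249 = (-(1/7068)w - 83/7068)(7068w + 21204) + (0)
Last nonzero remainder: 7068w + 21204. Dividing through by 7068 gives the monic gcd w + 3.

3 + w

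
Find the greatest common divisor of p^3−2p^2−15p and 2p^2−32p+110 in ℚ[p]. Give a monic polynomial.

p−5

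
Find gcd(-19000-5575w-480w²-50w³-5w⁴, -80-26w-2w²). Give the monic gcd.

40+13w+w²

By polynomial division,
  -5w⁴-50w³-480w²-5575w-19000 = ((5/2)w²-(15/2)w+475/2)(-2w²-26w-80) + (0)
Last nonzero remainder: -2w²-26w-80. Dividing through by -2 gives the monic gcd w²+13w+40.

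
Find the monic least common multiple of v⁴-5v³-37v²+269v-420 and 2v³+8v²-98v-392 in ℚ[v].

v⁶-8v⁵-50v⁴+520v³-191v²-6272v+11760

Euclidean algorithm in ℚ[v]:
  v⁴-5v³-37v²+269v-420 = ((1/2)v-9/2)(2v³+8v²-98v-392) + (48v²+24v-2184)
  2v³+8v²-98v-392 = ((1/24)v+7/48)(48v²+24v-2184) + (-(21/2)v-147/2)
  48v²+24v-2184 = (-(32/7)v+208/7)(-(21/2)v-147/2) + (0)
Last nonzero remainder: -(21/2)v-147/2. Dividing through by -21/2 gives the monic gcd v+7.
Then lcm(f, g) = f·g / gcd(f, g); expanding and making the result monic gives the answer.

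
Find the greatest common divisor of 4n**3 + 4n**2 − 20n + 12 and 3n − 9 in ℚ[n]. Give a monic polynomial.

1

Repeated division with remainder:
  4n**3 + 4n**2 − 20n + 12 = ((4/3)n**2 + (16/3)n + 28/3)(3n − 9) + (96)
  3n − 9 = ((1/32)n − 3/32)(96) + (0)
The last nonzero remainder is the constant 96, so the polynomials are coprime and gcd = 1.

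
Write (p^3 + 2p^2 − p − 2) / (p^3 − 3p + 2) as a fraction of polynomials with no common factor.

(p + 1)/(p − 1)

Euclidean algorithm in ℚ[p]:
  p^3 + 2p^2 − p − 2 = (p^3 − 3p + 2) + (2p^2 + 2p − 4)
  p^3 − 3p + 2 = ((1/2)p − 1/2)(2p^2 + 2p − 4) + (0)
Last nonzero remainder: 2p^2 + 2p − 4. Dividing through by 2 gives the monic gcd p^2 + p − 2.
Cancel p^2 + p − 2 from numerator and denominator to get the reduced form.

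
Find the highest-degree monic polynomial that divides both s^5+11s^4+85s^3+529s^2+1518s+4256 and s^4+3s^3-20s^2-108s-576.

s^2+3s+16

Repeated division with remainder:
  s^5+11s^4+85s^3+529s^2+1518s+4256 = (s+8)(s^4+3s^3-20s^2-108s-576) + (81s^3+797s^2+2958s+8864)
  s^4+3s^3-20s^2-108s-576 = ((1/81)s-554/6561)(81s^3+797s^2+2958s+8864) + ((70720/6561)s^2+(70720/2187)s+1131520/6561)
  81s^3+797s^2+2958s+8864 = ((531441/70720)s+1817397/35360)((70720/6561)s^2+(70720/2187)s+1131520/6561) + (0)
Last nonzero remainder: (70720/6561)s^2+(70720/2187)s+1131520/6561. Dividing through by 70720/6561 gives the monic gcd s^2+3s+16.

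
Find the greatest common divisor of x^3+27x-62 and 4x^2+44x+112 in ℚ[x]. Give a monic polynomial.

1

Euclidean algorithm in ℚ[x]:
  x^3+27x-62 = ((1/4)x-11/4)(4x^2+44x+112) + (120x+246)
  4x^2+44x+112 = ((1/30)x+179/600)(120x+246) + (3861/100)
  120x+246 = ((4000/1287)x+8200/1287)(3861/100) + (0)
The last nonzero remainder is the constant 3861/100, so the polynomials are coprime and gcd = 1.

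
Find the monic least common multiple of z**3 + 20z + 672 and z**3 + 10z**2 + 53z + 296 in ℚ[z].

z**5 + 2z**4 + 57z**3 + 712z**2 + 2084z + 24864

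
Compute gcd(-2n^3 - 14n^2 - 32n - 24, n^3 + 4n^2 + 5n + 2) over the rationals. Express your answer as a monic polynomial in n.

n + 2

Repeated division with remainder:
  -2n^3 - 14n^2 - 32n - 24 = (-2)(n^3 + 4n^2 + 5n + 2) + (-6n^2 - 22n - 20)
  n^3 + 4n^2 + 5n + 2 = (-(1/6)n - 1/18)(-6n^2 - 22n - 20) + ((4/9)n + 8/9)
  -6n^2 - 22n - 20 = (-(27/2)n - 45/2)((4/9)n + 8/9) + (0)
Last nonzero remainder: (4/9)n + 8/9. Dividing through by 4/9 gives the monic gcd n + 2.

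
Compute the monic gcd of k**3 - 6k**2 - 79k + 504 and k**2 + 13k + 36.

Apply the Euclidean algorithm:
  k**3 - 6k**2 - 79k + 504 = (k - 19)(k**2 + 13k + 36) + (132k + 1188)
  k**2 + 13k + 36 = ((1/132)k + 1/33)(132k + 1188) + (0)
Last nonzero remainder: 132k + 1188. Dividing through by 132 gives the monic gcd k + 9.

k + 9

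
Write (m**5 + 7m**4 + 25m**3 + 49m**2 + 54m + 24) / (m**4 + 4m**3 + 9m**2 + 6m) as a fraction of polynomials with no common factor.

Repeated division with remainder:
  m**5 + 7m**4 + 25m**3 + 49m**2 + 54m + 24 = (m + 3)(m**4 + 4m**3 + 9m**2 + 6m) + (4m**3 + 16m**2 + 36m + 24)
  m**4 + 4m**3 + 9m**2 + 6m = ((1/4)m)(4m**3 + 16m**2 + 36m + 24) + (0)
Last nonzero remainder: 4m**3 + 16m**2 + 36m + 24. Dividing through by 4 gives the monic gcd m**3 + 4m**2 + 9m + 6.
Cancel m**3 + 4m**2 + 9m + 6 from numerator and denominator to get the reduced form.

(m**2 + 3m + 4)/(m)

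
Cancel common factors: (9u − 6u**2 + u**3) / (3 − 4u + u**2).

Euclidean algorithm in ℚ[u]:
  u**3 − 6u**2 + 9u = (u − 2)(u**2 − 4u + 3) + (−2u + 6)
  u**2 − 4u + 3 = (−(1/2)u + 1/2)(−2u + 6) + (0)
Last nonzero remainder: −2u + 6. Dividing through by −2 gives the monic gcd u − 3.
Cancel u − 3 from numerator and denominator to get the reduced form.

(−3u + u**2)/(−1 + u)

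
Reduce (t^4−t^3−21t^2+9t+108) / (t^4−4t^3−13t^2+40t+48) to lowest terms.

Euclidean algorithm in ℚ[t]:
  t^4−t^3−21t^2+9t+108 = (t^4−4t^3−13t^2+40t+48) + (3t^3−8t^2−31t+60)
  t^4−4t^3−13t^2+40t+48 = ((1/3)t−4/9)(3t^3−8t^2−31t+60) + (−(56/9)t^2+(56/9)t+224/3)
  3t^3−8t^2−31t+60 = (−(27/56)t+45/56)(−(56/9)t^2+(56/9)t+224/3) + (0)
Last nonzero remainder: −(56/9)t^2+(56/9)t+224/3. Dividing through by −56/9 gives the monic gcd t^2−t−12.
Cancel t^2−t−12 from numerator and denominator to get the reduced form.

(t^2−9)/(t^2−3t−4)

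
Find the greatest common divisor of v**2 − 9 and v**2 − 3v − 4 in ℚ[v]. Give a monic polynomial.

1

By polynomial division,
  v**2 − 9 = (v**2 − 3v − 4) + (3v − 5)
  v**2 − 3v − 4 = ((1/3)v − 4/9)(3v − 5) + (−56/9)
  3v − 5 = (−(27/56)v + 45/56)(−56/9) + (0)
The last nonzero remainder is the constant −56/9, so the polynomials are coprime and gcd = 1.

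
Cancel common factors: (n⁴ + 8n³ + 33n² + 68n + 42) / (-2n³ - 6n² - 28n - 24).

Repeated division with remainder:
  n⁴ + 8n³ + 33n² + 68n + 42 = (-(1/2)n - 5/2)(-2n³ - 6n² - 28n - 24) + (4n² - 14n - 18)
  -2n³ - 6n² - 28n - 24 = (-(1/2)n - 13/4)(4n² - 14n - 18) + (-(165/2)n - 165/2)
  4n² - 14n - 18 = (-(8/165)n + 12/55)(-(165/2)n - 165/2) + (0)
Last nonzero remainder: -(165/2)n - 165/2. Dividing through by -165/2 gives the monic gcd n + 1.
Cancel n + 1 from numerator and denominator to get the reduced form.

(-n³ - 7n² - 26n - 42)/(2n² + 4n + 24)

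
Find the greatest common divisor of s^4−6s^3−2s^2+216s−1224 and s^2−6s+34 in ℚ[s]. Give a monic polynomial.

Euclidean algorithm in ℚ[s]:
  s^4−6s^3−2s^2+216s−1224 = (s^2−36)(s^2−6s+34) + (0)
The last nonzero remainder s^2−6s+34 is already monic.

s^2−6s+34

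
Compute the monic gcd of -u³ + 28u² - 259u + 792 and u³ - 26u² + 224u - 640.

u - 8

By polynomial division,
  -u³ + 28u² - 259u + 792 = (-1)(u³ - 26u² + 224u - 640) + (2u² - 35u + 152)
  u³ - 26u² + 224u - 640 = ((1/2)u - 17/4)(2u² - 35u + 152) + (-(3/4)u + 6)
  2u² - 35u + 152 = (-(8/3)u + 76/3)(-(3/4)u + 6) + (0)
Last nonzero remainder: -(3/4)u + 6. Dividing through by -3/4 gives the monic gcd u - 8.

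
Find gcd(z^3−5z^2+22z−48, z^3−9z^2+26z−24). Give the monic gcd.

z−3

Repeated division with remainder:
  z^3−5z^2+22z−48 = (z^3−9z^2+26z−24) + (4z^2−4z−24)
  z^3−9z^2+26z−24 = ((1/4)z−2)(4z^2−4z−24) + (24z−72)
  4z^2−4z−24 = ((1/6)z+1/3)(24z−72) + (0)
Last nonzero remainder: 24z−72. Dividing through by 24 gives the monic gcd z−3.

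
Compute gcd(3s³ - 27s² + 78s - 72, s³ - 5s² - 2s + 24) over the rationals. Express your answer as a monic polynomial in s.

Apply the Euclidean algorithm:
  3s³ - 27s² + 78s - 72 = (3)(s³ - 5s² - 2s + 24) + (-12s² + 84s - 144)
  s³ - 5s² - 2s + 24 = (-(1/12)s - 1/6)(-12s² + 84s - 144) + (0)
Last nonzero remainder: -12s² + 84s - 144. Dividing through by -12 gives the monic gcd s² - 7s + 12.

s² - 7s + 12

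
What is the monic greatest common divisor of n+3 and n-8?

Euclidean algorithm in ℚ[n]:
  n+3 = (n-8) + (11)
  n-8 = ((1/11)n-8/11)(11) + (0)
The last nonzero remainder is the constant 11, so the polynomials are coprime and gcd = 1.

1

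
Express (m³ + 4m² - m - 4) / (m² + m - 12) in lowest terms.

(m² - 1)/(m - 3)

By polynomial division,
  m³ + 4m² - m - 4 = (m + 3)(m² + m - 12) + (8m + 32)
  m² + m - 12 = ((1/8)m - 3/8)(8m + 32) + (0)
Last nonzero remainder: 8m + 32. Dividing through by 8 gives the monic gcd m + 4.
Cancel m + 4 from numerator and denominator to get the reduced form.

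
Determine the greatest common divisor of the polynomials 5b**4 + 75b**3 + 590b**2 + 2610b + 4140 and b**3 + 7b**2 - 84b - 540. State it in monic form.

b + 6

By polynomial division,
  5b**4 + 75b**3 + 590b**2 + 2610b + 4140 = (5b + 40)(b**3 + 7b**2 - 84b - 540) + (730b**2 + 8670b + 25740)
  b**3 + 7b**2 - 84b - 540 = ((1/730)b - 178/26645)(730b**2 + 8670b + 25740) + (-(326886/5329)b - 1961316/5329)
  730b**2 + 8670b + 25740 = (-(1945085/163443)b - 3810235/54481)(-(326886/5329)b - 1961316/5329) + (0)
Last nonzero remainder: -(326886/5329)b - 1961316/5329. Dividing through by -326886/5329 gives the monic gcd b + 6.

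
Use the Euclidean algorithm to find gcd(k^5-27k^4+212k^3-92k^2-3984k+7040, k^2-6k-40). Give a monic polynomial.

By polynomial division,
  k^5-27k^4+212k^3-92k^2-3984k+7040 = (k^3-21k^2+126k-176)(k^2-6k-40) + (0)
The last nonzero remainder k^2-6k-40 is already monic.

k^2-6k-40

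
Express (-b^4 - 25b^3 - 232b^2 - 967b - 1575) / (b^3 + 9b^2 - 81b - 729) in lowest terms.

(-b^3 - 16b^2 - 88b - 175)/(b^2 - 81)

Repeated division with remainder:
  -b^4 - 25b^3 - 232b^2 - 967b - 1575 = (-b - 16)(b^3 + 9b^2 - 81b - 729) + (-169b^2 - 2992b - 13239)
  b^3 + 9b^2 - 81b - 729 = (-(1/169)b + 1471/28561)(-169b^2 - 2992b - 13239) + (-(149600/28561)b - 1346400/28561)
  -169b^2 - 2992b - 13239 = ((4826809/149600)b + 42013231/149600)(-(149600/28561)b - 1346400/28561) + (0)
Last nonzero remainder: -(149600/28561)b - 1346400/28561. Dividing through by -149600/28561 gives the monic gcd b + 9.
Cancel b + 9 from numerator and denominator to get the reduced form.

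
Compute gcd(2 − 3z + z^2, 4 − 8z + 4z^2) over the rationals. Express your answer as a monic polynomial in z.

−1 + z

By polynomial division,
  z^2 − 3z + 2 = (1/4)(4z^2 − 8z + 4) + (−z + 1)
  4z^2 − 8z + 4 = (−4z + 4)(−z + 1) + (0)
Last nonzero remainder: −z + 1. Dividing through by −1 gives the monic gcd z − 1.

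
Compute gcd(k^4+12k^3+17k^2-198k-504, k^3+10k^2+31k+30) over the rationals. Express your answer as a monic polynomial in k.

By polynomial division,
  k^4+12k^3+17k^2-198k-504 = (k+2)(k^3+10k^2+31k+30) + (-34k^2-290k-564)
  k^3+10k^2+31k+30 = (-(1/34)k-25/578)(-34k^2-290k-564) + ((540/289)k+1620/289)
  -34k^2-290k-564 = (-(4913/270)k-13583/135)((540/289)k+1620/289) + (0)
Last nonzero remainder: (540/289)k+1620/289. Dividing through by 540/289 gives the monic gcd k+3.

k+3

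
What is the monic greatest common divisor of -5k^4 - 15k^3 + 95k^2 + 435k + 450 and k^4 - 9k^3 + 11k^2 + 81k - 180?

Euclidean algorithm in ℚ[k]:
  -5k^4 - 15k^3 + 95k^2 + 435k + 450 = (-5)(k^4 - 9k^3 + 11k^2 + 81k - 180) + (-60k^3 + 150k^2 + 840k - 450)
  k^4 - 9k^3 + 11k^2 + 81k - 180 = (-(1/60)k + 13/120)(-60k^3 + 150k^2 + 840k - 450) + ((35/4)k^2 - (35/2)k - 525/4)
  -60k^3 + 150k^2 + 840k - 450 = (-(48/7)k + 24/7)((35/4)k^2 - (35/2)k - 525/4) + (0)
Last nonzero remainder: (35/4)k^2 - (35/2)k - 525/4. Dividing through by 35/4 gives the monic gcd k^2 - 2k - 15.

k^2 - 2k - 15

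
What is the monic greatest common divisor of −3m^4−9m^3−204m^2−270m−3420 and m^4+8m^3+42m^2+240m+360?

Repeated division with remainder:
  −3m^4−9m^3−204m^2−270m−3420 = (−3)(m^4+8m^3+42m^2+240m+360) + (15m^3−78m^2+450m−2340)
  m^4+8m^3+42m^2+240m+360 = ((1/15)m+22/25)(15m^3−78m^2+450m−2340) + ((2016/25)m^2+12096/5)
  15m^3−78m^2+450m−2340 = ((125/672)m−325/336)((2016/25)m^2+12096/5) + (0)
Last nonzero remainder: (2016/25)m^2+12096/5. Dividing through by 2016/25 gives the monic gcd m^2+30.

m^2+30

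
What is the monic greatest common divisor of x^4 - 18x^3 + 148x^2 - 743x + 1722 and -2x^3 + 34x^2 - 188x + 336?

x^2 - 13x + 42

By polynomial division,
  x^4 - 18x^3 + 148x^2 - 743x + 1722 = (-(1/2)x + 1/2)(-2x^3 + 34x^2 - 188x + 336) + (37x^2 - 481x + 1554)
  -2x^3 + 34x^2 - 188x + 336 = (-(2/37)x + 8/37)(37x^2 - 481x + 1554) + (0)
Last nonzero remainder: 37x^2 - 481x + 1554. Dividing through by 37 gives the monic gcd x^2 - 13x + 42.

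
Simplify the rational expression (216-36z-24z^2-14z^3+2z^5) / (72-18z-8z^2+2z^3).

(-12+2z+z^3)/(-4+z)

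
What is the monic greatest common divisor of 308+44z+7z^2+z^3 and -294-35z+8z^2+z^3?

Apply the Euclidean algorithm:
  z^3+7z^2+44z+308 = (z^3+8z^2-35z-294) + (-z^2+79z+602)
  z^3+8z^2-35z-294 = (-z-87)(-z^2+79z+602) + (7440z+52080)
  -z^2+79z+602 = (-(1/7440)z+43/3720)(7440z+52080) + (0)
Last nonzero remainder: 7440z+52080. Dividing through by 7440 gives the monic gcd z+7.

7+z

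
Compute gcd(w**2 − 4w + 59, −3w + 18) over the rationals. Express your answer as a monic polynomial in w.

1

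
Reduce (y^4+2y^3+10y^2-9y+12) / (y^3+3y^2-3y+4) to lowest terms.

Apply the Euclidean algorithm:
  y^4+2y^3+10y^2-9y+12 = (y-1)(y^3+3y^2-3y+4) + (16y^2-16y+16)
  y^3+3y^2-3y+4 = ((1/16)y+1/4)(16y^2-16y+16) + (0)
Last nonzero remainder: 16y^2-16y+16. Dividing through by 16 gives the monic gcd y^2-y+1.
Cancel y^2-y+1 from numerator and denominator to get the reduced form.

(y^2+3y+12)/(y+4)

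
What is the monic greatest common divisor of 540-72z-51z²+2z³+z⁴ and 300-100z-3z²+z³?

-3+z

Repeated division with remainder:
  z⁴+2z³-51z²-72z+540 = (z+5)(z³-3z²-100z+300) + (64z²+128z-960)
  z³-3z²-100z+300 = ((1/64)z-5/64)(64z²+128z-960) + (-75z+225)
  64z²+128z-960 = (-(64/75)z-64/15)(-75z+225) + (0)
Last nonzero remainder: -75z+225. Dividing through by -75 gives the monic gcd z-3.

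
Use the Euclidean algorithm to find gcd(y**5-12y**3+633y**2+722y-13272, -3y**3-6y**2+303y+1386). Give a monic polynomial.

y**2+13y+42

By polynomial division,
  y**5-12y**3+633y**2+722y-13272 = (-(1/3)y**2+(2/3)y-31)(-3y**3-6y**2+303y+1386) + (707y**2+9191y+29694)
  -3y**3-6y**2+303y+1386 = (-(3/707)y+33/707)(707y**2+9191y+29694) + (0)
Last nonzero remainder: 707y**2+9191y+29694. Dividing through by 707 gives the monic gcd y**2+13y+42.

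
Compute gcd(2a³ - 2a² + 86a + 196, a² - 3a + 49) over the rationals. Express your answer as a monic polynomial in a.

By polynomial division,
  2a³ - 2a² + 86a + 196 = (2a + 4)(a² - 3a + 49) + (0)
The last nonzero remainder a² - 3a + 49 is already monic.

a² - 3a + 49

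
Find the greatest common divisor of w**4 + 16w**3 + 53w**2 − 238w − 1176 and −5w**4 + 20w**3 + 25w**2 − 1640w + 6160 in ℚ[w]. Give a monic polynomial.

w**2 + 3w − 28

Apply the Euclidean algorithm:
  w**4 + 16w**3 + 53w**2 − 238w − 1176 = (−1/5)(−5w**4 + 20w**3 + 25w**2 − 1640w + 6160) + (20w**3 + 58w**2 − 566w + 56)
  −5w**4 + 20w**3 + 25w**2 − 1640w + 6160 = (−(1/4)w + 69/40)(20w**3 + 58w**2 − 566w + 56) + (−(4331/20)w**2 − (12993/20)w + 30317/5)
  20w**3 + 58w**2 − 566w + 56 = (−(400/4331)w + 40/4331)(−(4331/20)w**2 − (12993/20)w + 30317/5) + (0)
Last nonzero remainder: −(4331/20)w**2 − (12993/20)w + 30317/5. Dividing through by −4331/20 gives the monic gcd w**2 + 3w − 28.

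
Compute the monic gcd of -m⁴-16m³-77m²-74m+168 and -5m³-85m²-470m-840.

Repeated division with remainder:
  -m⁴-16m³-77m²-74m+168 = ((1/5)m-1/5)(-5m³-85m²-470m-840) + (0)
Last nonzero remainder: -5m³-85m²-470m-840. Dividing through by -5 gives the monic gcd m³+17m²+94m+168.

m³+17m²+94m+168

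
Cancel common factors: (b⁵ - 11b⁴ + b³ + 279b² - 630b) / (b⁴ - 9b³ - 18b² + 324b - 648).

(b³ - 2b² - 35b)/(b² - 36)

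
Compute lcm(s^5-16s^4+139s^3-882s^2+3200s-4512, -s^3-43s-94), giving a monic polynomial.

By polynomial division,
  s^5-16s^4+139s^3-882s^2+3200s-4512 = (-s^2+16s-96)(-s^3-43s-94) + (-288s^2+576s-13536)
  -s^3-43s-94 = ((1/288)s+1/144)(-288s^2+576s-13536) + (0)
Last nonzero remainder: -288s^2+576s-13536. Dividing through by -288 gives the monic gcd s^2-2s+47.
Then lcm(f, g) = f·g / gcd(f, g); expanding and making the result monic gives the answer.

s^6-14s^5+107s^4-604s^3+1436s^2+1888s-9024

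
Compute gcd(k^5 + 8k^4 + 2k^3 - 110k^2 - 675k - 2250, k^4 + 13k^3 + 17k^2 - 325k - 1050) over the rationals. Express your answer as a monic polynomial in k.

k^3 + 6k^2 - 25k - 150

Apply the Euclidean algorithm:
  k^5 + 8k^4 + 2k^3 - 110k^2 - 675k - 2250 = (k - 5)(k^4 + 13k^3 + 17k^2 - 325k - 1050) + (50k^3 + 300k^2 - 1250k - 7500)
  k^4 + 13k^3 + 17k^2 - 325k - 1050 = ((1/50)k + 7/50)(50k^3 + 300k^2 - 1250k - 7500) + (0)
Last nonzero remainder: 50k^3 + 300k^2 - 1250k - 7500. Dividing through by 50 gives the monic gcd k^3 + 6k^2 - 25k - 150.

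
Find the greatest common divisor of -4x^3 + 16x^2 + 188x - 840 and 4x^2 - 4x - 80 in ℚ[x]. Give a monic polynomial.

x - 5

Apply the Euclidean algorithm:
  -4x^3 + 16x^2 + 188x - 840 = (-x + 3)(4x^2 - 4x - 80) + (120x - 600)
  4x^2 - 4x - 80 = ((1/30)x + 2/15)(120x - 600) + (0)
Last nonzero remainder: 120x - 600. Dividing through by 120 gives the monic gcd x - 5.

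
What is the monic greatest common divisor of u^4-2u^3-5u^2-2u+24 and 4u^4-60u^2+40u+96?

Repeated division with remainder:
  u^4-2u^3-5u^2-2u+24 = (1/4)(4u^4-60u^2+40u+96) + (-2u^3+10u^2-12u)
  4u^4-60u^2+40u+96 = (-2u-10)(-2u^3+10u^2-12u) + (16u^2-80u+96)
  -2u^3+10u^2-12u = (-(1/8)u)(16u^2-80u+96) + (0)
Last nonzero remainder: 16u^2-80u+96. Dividing through by 16 gives the monic gcd u^2-5u+6.

u^2-5u+6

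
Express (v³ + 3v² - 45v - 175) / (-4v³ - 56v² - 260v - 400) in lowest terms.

Euclidean algorithm in ℚ[v]:
  v³ + 3v² - 45v - 175 = (-1/4)(-4v³ - 56v² - 260v - 400) + (-11v² - 110v - 275)
  -4v³ - 56v² - 260v - 400 = ((4/11)v + 16/11)(-11v² - 110v - 275) + (0)
Last nonzero remainder: -11v² - 110v - 275. Dividing through by -11 gives the monic gcd v² + 10v + 25.
Cancel v² + 10v + 25 from numerator and denominator to get the reduced form.

(-v + 7)/(4v + 16)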